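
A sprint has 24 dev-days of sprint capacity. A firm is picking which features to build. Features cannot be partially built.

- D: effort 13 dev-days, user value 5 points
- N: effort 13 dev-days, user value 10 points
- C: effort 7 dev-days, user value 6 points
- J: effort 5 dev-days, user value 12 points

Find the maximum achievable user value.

N + J: effort 13 + 5 = 18 ≤ 24, user value 10 + 12 = 22.
C + J: effort 7 + 5 = 12 ≤ 24, user value 6 + 12 = 18.
Best is N and J with total user value 22.

22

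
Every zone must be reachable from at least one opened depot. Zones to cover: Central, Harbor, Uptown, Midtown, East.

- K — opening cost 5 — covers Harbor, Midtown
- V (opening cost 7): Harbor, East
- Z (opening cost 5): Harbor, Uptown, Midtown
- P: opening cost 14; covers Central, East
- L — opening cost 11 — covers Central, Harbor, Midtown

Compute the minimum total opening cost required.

The greedy cost-per-new-zone heuristic would pick Z, V, and L for 23, but a cheaper cover exists.
Choose Z and P: together they cover Central, Harbor, Uptown, Midtown, East — every zone.
Total opening cost: 5 + 14 = 19.
No cover costs less than 19.

19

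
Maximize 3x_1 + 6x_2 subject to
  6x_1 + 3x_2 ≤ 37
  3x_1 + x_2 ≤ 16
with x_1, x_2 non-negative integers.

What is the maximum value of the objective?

Relaxing integrality, the LP optimum is 74.00 at (x_1,x_2) = (0, 12.3), which is not an integer point.
(x_1,x_2)=(0,12): 6·0+3·12=36≤37, 3·0+1·12=12≤16, objective 72.
(x_1,x_2)=(0,11): 6·0+3·11=33≤37, 3·0+1·11=11≤16, objective 66.
Maximum is 72 at (x_1,x_2)=(0,12).

72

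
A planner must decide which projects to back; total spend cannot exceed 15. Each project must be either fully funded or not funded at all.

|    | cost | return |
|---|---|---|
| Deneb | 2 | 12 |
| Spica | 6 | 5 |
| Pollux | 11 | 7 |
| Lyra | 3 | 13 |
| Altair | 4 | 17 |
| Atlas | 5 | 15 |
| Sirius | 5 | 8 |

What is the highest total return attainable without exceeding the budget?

This is a 0-1 knapsack instance.
Deneb + Lyra + Altair + Atlas: cost 2 + 3 + 4 + 5 = 14 ≤ 15, return 12 + 13 + 17 + 15 = 57.
Deneb + Lyra + Altair + Sirius: cost 2 + 3 + 4 + 5 = 14 ≤ 15, return 12 + 13 + 17 + 8 = 50.
Best is Deneb, Lyra, Altair, and Atlas with total return 57.

57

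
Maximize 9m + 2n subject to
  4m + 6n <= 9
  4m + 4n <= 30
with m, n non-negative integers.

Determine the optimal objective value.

(m,n)=(2,0) is feasible, giving 18.
(m,n)=(1,0) is feasible, giving 9.
The best lattice point is (2,0), giving 18.

18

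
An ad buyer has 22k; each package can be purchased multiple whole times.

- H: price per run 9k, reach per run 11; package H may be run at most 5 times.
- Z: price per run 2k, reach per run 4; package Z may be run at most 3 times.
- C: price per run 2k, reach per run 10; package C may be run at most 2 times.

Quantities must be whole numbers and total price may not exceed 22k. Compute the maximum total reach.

43

Take 1×H, 3×Z, and 2×C: price 19 ≤ 22, reach 1·11 + 3·4 + 2·10 = 43.
C has the best ratio (10/2) and is taken to its limit of 2; remaining capacity is filled optimally with the others.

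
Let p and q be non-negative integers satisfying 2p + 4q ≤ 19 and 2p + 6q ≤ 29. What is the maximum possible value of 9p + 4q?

81

The continuous relaxation peaks at (9.5, 0) with value 85.50; rounding to a feasible lattice point costs some objective.
(p,q)=(9,0): 2·9+4·0=18≤19, 2·9+6·0=18≤29, objective 81.
(p,q)=(8,0): 2·8+4·0=16≤19, 2·8+6·0=16≤29, objective 72.
Maximum is 81 at (p,q)=(9,0).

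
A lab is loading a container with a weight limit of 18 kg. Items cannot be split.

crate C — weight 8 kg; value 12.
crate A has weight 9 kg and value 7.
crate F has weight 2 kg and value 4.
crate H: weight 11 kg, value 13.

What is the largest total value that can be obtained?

Take crate C and crate A: weight 8 + 9 = 17 ≤ 18, value 12 + 7 = 19.
No other feasible combination does better.

19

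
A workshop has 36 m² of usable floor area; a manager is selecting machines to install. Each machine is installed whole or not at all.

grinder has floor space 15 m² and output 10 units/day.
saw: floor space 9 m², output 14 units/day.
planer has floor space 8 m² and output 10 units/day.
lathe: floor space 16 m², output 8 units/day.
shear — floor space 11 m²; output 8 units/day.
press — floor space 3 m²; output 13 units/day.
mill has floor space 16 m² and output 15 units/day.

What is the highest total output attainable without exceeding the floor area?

52

Treat it as a binary knapsack problem.
Take saw, planer, press, and mill: floor space 9 + 8 + 3 + 16 = 36 ≤ 36, output 14 + 10 + 13 + 15 = 52.
No other feasible combination does better.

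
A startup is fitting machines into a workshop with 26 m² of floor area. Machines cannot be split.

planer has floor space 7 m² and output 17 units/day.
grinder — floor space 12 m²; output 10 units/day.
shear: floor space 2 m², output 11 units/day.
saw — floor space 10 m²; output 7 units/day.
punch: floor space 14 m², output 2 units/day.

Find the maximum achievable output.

Take planer, grinder, and shear: floor space 7 + 12 + 2 = 21 ≤ 26, output 17 + 10 + 11 = 38.
No other feasible combination does better.

38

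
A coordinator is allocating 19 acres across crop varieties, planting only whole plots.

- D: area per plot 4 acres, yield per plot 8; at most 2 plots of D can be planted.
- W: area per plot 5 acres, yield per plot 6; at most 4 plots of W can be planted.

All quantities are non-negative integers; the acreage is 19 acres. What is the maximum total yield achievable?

Take 2×D and 2×W: area 18 ≤ 19, yield 2·8 + 2·6 = 28.
D has the best ratio (8/4) and is taken to its limit of 2; remaining capacity is filled optimally with the others.

28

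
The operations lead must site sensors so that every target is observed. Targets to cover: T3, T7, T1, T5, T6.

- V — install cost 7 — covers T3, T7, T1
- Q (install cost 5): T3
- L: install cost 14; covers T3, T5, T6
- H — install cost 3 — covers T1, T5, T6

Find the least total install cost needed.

10

This is a weighted set-cover instance.
Choose V and H: together they cover T3, T7, T1, T5, T6 — every target.
Total install cost: 7 + 3 = 10.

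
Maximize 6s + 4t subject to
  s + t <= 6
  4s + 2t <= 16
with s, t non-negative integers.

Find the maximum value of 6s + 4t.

28

(s,t)=(2,4): 1·2+1·4=6≤6, 4·2+2·4=16≤16, objective 28.
(s,t)=(1,5): 1·1+1·5=6≤6, 4·1+2·5=14≤16, objective 26.
(s,t)=(2,3): 1·2+1·3=5≤6, 4·2+2·3=14≤16, objective 24.
No feasible integer point exceeds 28.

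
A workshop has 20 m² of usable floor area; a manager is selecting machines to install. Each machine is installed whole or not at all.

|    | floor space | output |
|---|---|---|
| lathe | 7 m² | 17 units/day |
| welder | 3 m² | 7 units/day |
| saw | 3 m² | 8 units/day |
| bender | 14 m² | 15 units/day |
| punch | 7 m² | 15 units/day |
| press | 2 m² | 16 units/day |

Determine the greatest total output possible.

56

Take lathe, saw, punch, and press: floor space 7 + 3 + 7 + 2 = 19 ≤ 20, output 17 + 8 + 15 + 16 = 56.
No other feasible combination does better.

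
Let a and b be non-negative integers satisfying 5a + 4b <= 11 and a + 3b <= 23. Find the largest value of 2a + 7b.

14

The continuous relaxation peaks at (0, 2.75) with value 19.25; rounding to a feasible lattice point costs some objective.
(a,b)=(0,2): 5·0+4·2=8≤11, 1·0+3·2=6≤23, objective 14.
(a,b)=(1,1): 5·1+4·1=9≤11, 1·1+3·1=4≤23, objective 9.
(a,b)=(0,1): 5·0+4·1=4≤11, 1·0+3·1=3≤23, objective 7.
Maximum is 14 at (a,b)=(0,2).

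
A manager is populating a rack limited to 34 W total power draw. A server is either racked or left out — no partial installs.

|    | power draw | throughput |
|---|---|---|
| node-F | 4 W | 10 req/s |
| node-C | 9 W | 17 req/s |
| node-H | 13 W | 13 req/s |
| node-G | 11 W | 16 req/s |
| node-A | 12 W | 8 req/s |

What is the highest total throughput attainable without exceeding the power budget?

Allowing fractional choices, the relaxed optimum would be about 53.0, but servers are indivisible.
node-F + node-C + node-G: power draw 4 + 9 + 11 = 24 ≤ 34, throughput 10 + 17 + 16 = 43.
node-C + node-H + node-G: power draw 9 + 13 + 11 = 33 ≤ 34, throughput 17 + 13 + 16 = 46.
node-C + node-G + node-A: power draw 9 + 11 + 12 = 32 ≤ 34, throughput 17 + 16 + 8 = 41.
Best is node-C, node-H, and node-G with total throughput 46.

46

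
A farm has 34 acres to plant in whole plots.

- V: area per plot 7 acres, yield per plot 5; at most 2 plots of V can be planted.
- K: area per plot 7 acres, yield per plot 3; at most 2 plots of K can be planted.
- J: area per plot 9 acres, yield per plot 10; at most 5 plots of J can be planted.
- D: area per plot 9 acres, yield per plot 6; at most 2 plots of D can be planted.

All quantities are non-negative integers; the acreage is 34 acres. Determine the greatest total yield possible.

1×V and 3×J: area 34 ≤ 34, yield 1·5 + 3·10 = 35.
1×K and 3×J: area 34 ≤ 34, yield 1·3 + 3·10 = 33.
Best is 35.

35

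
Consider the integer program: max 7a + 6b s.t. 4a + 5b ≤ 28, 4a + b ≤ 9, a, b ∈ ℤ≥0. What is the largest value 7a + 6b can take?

31

Relaxing integrality, the LP optimum is 35.94 at (a,b) = (1.06, 4.75), which is not an integer point.
(a,b)=(1,4): 4·1+5·4=24≤28, 4·1+1·4=8≤9, objective 31.
(a,b)=(0,5): 4·0+5·5=25≤28, 4·0+1·5=5≤9, objective 30.
(a,b)=(1,3): 4·1+5·3=19≤28, 4·1+1·3=7≤9, objective 25.
(a,b)=(0,4): 4·0+5·4=20≤28, 4·0+1·4=4≤9, objective 24.
Maximum is 31 at (a,b)=(1,4).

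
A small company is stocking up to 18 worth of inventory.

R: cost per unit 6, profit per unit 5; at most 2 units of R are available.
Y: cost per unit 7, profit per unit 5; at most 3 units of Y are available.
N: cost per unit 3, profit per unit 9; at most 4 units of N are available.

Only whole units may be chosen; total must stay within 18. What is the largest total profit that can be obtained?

N has the best ratio (9/3); taking only N gives at most 4×9 = 36 (stopped by the supply cap of 4).
Mixing does better — 1×R and 4×N: cost 18 ≤ 18, profit 1·5 + 4·9 = 41.

41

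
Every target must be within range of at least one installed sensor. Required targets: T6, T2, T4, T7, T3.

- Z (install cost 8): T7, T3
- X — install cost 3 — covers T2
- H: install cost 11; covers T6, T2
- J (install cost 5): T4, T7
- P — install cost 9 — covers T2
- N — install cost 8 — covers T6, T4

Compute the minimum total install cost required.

The greedy cost-per-new-target heuristic would pick J, X, Z, and N for 24, but a cheaper cover exists.
Choose Z, X, and N: together they cover T6, T2, T4, T7, T3 — every target.
Total install cost: 8 + 3 + 8 = 19.
No cover costs less than 19.

19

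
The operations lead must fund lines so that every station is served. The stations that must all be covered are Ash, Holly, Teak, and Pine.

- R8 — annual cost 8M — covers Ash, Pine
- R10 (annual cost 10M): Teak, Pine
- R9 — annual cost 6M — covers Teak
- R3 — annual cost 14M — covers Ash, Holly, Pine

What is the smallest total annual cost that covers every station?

20

The greedy cost-per-new-station heuristic would pick R8, R9, and R3 for 28, but a cheaper cover exists.
Choose R9 and R3: together they cover Ash, Holly, Teak, Pine — every station.
Total annual cost: 6 + 14 = 20.
No cover costs less than 20.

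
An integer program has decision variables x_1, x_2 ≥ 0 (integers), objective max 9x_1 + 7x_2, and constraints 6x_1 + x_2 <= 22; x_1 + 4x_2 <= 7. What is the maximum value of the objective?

34

(x_1,x_2)=(3,1): 6·3+1·1=19≤22, 1·3+4·1=7≤7, objective 34.
(x_1,x_2)=(3,0): 6·3+1·0=18≤22, 1·3+4·0=3≤7, objective 27.
(x_1,x_2)=(2,1): 6·2+1·1=13≤22, 1·2+4·1=6≤7, objective 25.
The best lattice point is (3,1), giving 34.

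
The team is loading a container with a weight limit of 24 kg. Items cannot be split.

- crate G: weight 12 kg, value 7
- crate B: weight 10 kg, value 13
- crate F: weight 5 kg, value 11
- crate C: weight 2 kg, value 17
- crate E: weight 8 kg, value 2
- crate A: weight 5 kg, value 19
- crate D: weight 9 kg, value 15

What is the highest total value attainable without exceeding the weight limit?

Treat it as a binary knapsack problem.
Take crate F, crate C, crate A, and crate D: weight 5 + 2 + 5 + 9 = 21 ≤ 24, value 11 + 17 + 19 + 15 = 62.
No other feasible combination does better.

62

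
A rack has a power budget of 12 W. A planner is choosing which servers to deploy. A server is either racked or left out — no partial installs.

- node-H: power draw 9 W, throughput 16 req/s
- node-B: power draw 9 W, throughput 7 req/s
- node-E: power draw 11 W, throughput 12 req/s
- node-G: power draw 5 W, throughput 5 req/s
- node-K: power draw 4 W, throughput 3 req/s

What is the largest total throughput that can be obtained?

16

Treat it as a binary knapsack problem.
node-E: power draw 11 ≤ 12, throughput 12.
node-H: power draw 9 ≤ 12, throughput 16.
node-G + node-K: power draw 5 + 4 = 9 ≤ 12, throughput 5 + 3 = 8.
Best is node-H with total throughput 16.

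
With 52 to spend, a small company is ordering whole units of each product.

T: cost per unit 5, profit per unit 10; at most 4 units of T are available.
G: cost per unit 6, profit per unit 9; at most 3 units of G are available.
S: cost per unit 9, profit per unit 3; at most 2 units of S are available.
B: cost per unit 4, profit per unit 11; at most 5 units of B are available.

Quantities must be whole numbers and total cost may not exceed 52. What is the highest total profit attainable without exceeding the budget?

This is a bounded integer knapsack.
Take 4×T, 2×G, and 5×B: cost 52 ≤ 52, profit 4·10 + 2·9 + 5·11 = 113.
B has the best ratio (11/4) and is taken to its limit of 5; remaining capacity is filled optimally with the others.

113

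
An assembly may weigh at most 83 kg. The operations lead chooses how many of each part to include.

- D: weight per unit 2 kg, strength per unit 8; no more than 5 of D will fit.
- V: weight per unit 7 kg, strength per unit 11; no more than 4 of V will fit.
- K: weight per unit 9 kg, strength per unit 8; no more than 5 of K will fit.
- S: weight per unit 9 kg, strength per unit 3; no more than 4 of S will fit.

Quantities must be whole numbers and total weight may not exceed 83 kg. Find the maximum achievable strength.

Take 5×D, 4×V, and 5×K: weight 83 ≤ 83, strength 5·8 + 4·11 + 5·8 = 124.
D has the best ratio (8/2) and is taken to its limit of 5; remaining capacity is filled optimally with the others.

124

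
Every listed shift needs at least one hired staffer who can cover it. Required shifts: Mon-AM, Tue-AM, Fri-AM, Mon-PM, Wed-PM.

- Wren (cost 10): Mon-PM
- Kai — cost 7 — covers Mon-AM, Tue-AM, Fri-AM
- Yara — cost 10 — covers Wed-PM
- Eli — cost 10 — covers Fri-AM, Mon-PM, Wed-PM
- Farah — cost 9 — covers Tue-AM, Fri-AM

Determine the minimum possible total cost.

This is an integer covering problem.
Choose Kai and Eli: together they cover Mon-AM, Tue-AM, Fri-AM, Mon-PM, Wed-PM — every shift.
Total cost: 7 + 10 = 17.
No cover costs less than 17.

17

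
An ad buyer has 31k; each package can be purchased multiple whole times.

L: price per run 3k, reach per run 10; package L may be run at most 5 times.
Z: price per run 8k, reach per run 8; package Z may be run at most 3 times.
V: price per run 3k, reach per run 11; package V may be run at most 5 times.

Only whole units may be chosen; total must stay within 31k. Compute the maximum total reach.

4×L and 5×V: price 27 ≤ 31, reach 4·10 + 5·11 = 95.
5×L and 5×V: price 30 ≤ 31, reach 5·10 + 5·11 = 105.
Best is 105.

105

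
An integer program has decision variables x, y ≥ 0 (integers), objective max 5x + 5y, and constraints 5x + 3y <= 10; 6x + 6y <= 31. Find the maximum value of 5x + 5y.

The continuous relaxation peaks at (0, 3.33) with value 16.67; rounding to a feasible lattice point costs some objective.
(x,y)=(0,3): 5·0+3·3=9≤10, 6·0+6·3=18≤31, objective 15.
(x,y)=(0,2): 5·0+3·2=6≤10, 6·0+6·2=12≤31, objective 10.
The best lattice point is (0,3), giving 15.

15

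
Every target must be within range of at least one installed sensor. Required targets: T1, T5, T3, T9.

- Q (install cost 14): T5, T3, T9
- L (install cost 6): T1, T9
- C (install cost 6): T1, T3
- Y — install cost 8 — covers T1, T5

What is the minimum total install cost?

20

Choose Q and L: together they cover T1, T5, T3, T9 — every target.
Total install cost: 14 + 6 = 20.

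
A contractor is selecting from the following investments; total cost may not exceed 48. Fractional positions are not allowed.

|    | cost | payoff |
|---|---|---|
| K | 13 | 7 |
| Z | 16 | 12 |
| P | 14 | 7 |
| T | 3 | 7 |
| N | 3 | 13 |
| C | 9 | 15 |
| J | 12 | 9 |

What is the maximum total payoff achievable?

56

Allowing fractional choices, the relaxed optimum would be about 58.7, but investments are indivisible.
Z + P + T + N + C: cost 16 + 14 + 3 + 3 + 9 = 45 ≤ 48, payoff 12 + 7 + 7 + 13 + 15 = 54.
K + Z + T + N + C: cost 13 + 16 + 3 + 3 + 9 = 44 ≤ 48, payoff 7 + 12 + 7 + 13 + 15 = 54.
Z + T + N + C + J: cost 16 + 3 + 3 + 9 + 12 = 43 ≤ 48, payoff 12 + 7 + 13 + 15 + 9 = 56.
Best is Z, T, N, C, and J with total payoff 56.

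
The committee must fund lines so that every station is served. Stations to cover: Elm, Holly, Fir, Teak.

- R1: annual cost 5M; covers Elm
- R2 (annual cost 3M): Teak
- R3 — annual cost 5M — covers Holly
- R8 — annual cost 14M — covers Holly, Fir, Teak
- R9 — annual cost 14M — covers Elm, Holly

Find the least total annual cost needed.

This is an integer covering problem.
The greedy cost-per-new-station heuristic would pick R2, R1, R3, and R8 for 27, but a cheaper cover exists.
Choose R1 and R8: together they cover Elm, Holly, Fir, Teak — every station.
Total annual cost: 5 + 14 = 19.
No cover costs less than 19.

19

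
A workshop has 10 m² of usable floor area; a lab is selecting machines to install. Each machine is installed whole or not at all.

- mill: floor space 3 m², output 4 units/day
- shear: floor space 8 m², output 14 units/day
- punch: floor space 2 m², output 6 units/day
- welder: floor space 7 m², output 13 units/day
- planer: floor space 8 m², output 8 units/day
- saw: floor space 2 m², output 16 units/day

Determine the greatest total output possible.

30

Allowing fractional choices, the relaxed optimum would be about 33.1, but machines are indivisible.
mill + punch + saw: floor space 3 + 2 + 2 = 7 ≤ 10, output 4 + 6 + 16 = 26.
shear + saw: floor space 8 + 2 = 10 ≤ 10, output 14 + 16 = 30.
welder + saw: floor space 7 + 2 = 9 ≤ 10, output 13 + 16 = 29.
Best is shear and saw with total output 30.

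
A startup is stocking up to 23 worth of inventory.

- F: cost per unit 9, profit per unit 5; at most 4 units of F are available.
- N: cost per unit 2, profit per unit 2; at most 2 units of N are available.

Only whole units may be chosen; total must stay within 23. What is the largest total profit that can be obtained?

This is a bounded integer knapsack.
Take 2×F and 2×N: cost 22 ≤ 23, profit 2·5 + 2·2 = 14.
N has the best ratio (2/2) and is taken to its limit of 2; remaining capacity is filled optimally with the others.

14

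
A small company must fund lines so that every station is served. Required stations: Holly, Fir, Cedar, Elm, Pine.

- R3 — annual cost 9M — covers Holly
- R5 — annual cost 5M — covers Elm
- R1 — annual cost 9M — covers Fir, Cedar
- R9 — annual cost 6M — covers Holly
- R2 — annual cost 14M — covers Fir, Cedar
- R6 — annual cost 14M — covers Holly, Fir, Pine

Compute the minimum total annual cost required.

The greedy cost-per-new-station heuristic would pick R1, R5, R9, and R6 for 34, but a cheaper cover exists.
Choose R5, R1, and R6: together they cover Holly, Fir, Cedar, Elm, Pine — every station.
Total annual cost: 5 + 9 + 14 = 28.
No cover costs less than 28.

28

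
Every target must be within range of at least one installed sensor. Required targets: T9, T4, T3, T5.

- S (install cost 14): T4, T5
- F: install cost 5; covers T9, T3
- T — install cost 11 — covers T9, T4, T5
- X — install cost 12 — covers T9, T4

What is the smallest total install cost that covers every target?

Choose F and T: together they cover T9, T4, T3, T5 — every target.
Total install cost: 5 + 11 = 16.
No cover costs less than 16.

16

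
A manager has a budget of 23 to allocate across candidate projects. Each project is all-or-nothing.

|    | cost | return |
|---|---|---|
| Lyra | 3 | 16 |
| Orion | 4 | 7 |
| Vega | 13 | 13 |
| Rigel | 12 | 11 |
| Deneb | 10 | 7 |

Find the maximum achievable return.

This is a 0-1 knapsack instance.
Allowing fractional choices, the relaxed optimum would be about 38.8, but projects are indivisible.
Lyra + Orion + Deneb: cost 3 + 4 + 10 = 17 ≤ 23, return 16 + 7 + 7 = 30.
Lyra + Orion + Vega: cost 3 + 4 + 13 = 20 ≤ 23, return 16 + 7 + 13 = 36.
Lyra + Orion + Rigel: cost 3 + 4 + 12 = 19 ≤ 23, return 16 + 7 + 11 = 34.
Best is Lyra, Orion, and Vega with total return 36.

36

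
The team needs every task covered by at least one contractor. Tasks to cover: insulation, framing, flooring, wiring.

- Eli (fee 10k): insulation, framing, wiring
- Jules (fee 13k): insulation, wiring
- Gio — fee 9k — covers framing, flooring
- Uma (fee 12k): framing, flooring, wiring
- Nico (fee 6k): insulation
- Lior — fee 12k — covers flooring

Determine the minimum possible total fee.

This is a weighted set-cover instance.
The greedy cost-per-new-task heuristic would pick Eli and Gio for 19, but a cheaper cover exists.
Choose Uma and Nico: together they cover insulation, framing, flooring, wiring — every task.
Total fee: 12 + 6 = 18.
No cover costs less than 18.

18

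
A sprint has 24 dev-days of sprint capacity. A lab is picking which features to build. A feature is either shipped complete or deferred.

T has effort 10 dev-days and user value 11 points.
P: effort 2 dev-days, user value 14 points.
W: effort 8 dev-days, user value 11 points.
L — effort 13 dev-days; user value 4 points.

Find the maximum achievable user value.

36

Allowing fractional choices, the relaxed optimum would be about 37.2, but features are indivisible.
P + W: effort 2 + 8 = 10 ≤ 24, user value 14 + 11 = 25.
P + W + L: effort 2 + 8 + 13 = 23 ≤ 24, user value 14 + 11 + 4 = 29.
T + P + W: effort 10 + 2 + 8 = 20 ≤ 24, user value 11 + 14 + 11 = 36.
Best is T, P, and W with total user value 36.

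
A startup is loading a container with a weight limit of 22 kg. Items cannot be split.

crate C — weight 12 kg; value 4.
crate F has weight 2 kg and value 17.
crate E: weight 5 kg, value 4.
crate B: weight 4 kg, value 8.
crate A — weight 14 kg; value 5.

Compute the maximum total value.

This is a 0-1 knapsack instance.
Allowing fractional choices, the relaxed optimum would be about 32.9, but items are indivisible.
crate F + crate E + crate B: weight 2 + 5 + 4 = 11 ≤ 22, value 17 + 4 + 8 = 29.
crate C + crate F + crate B: weight 12 + 2 + 4 = 18 ≤ 22, value 4 + 17 + 8 = 29.
crate F + crate B + crate A: weight 2 + 4 + 14 = 20 ≤ 22, value 17 + 8 + 5 = 30.
Best is crate F, crate B, and crate A with total value 30.

30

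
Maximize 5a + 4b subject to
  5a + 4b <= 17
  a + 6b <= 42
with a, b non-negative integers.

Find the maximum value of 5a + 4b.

(a,b)=(1,3): 5·1+4·3=17≤17, 1·1+6·3=19≤42, objective 17.
(a,b)=(0,4): 5·0+4·4=16≤17, 1·0+6·4=24≤42, objective 16.
(a,b)=(1,2): 5·1+4·2=13≤17, 1·1+6·2=13≤42, objective 13.
(a,b)=(0,3): 5·0+4·3=12≤17, 1·0+6·3=18≤42, objective 12.
The best lattice point is (1,3), giving 17.

17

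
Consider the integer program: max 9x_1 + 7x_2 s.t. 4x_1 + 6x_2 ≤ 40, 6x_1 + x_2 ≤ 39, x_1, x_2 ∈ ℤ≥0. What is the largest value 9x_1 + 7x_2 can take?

68

Relaxing integrality, the LP optimum is 72.94 at (x_1,x_2) = (6.06, 2.62), which is not an integer point.
(x_1,x_2)=(6,2): 4·6+6·2=36≤40, 6·6+1·2=38≤39, objective 68.
(x_1,x_2)=(5,3): 4·5+6·3=38≤40, 6·5+1·3=33≤39, objective 66.
(x_1,x_2)=(6,1): 4·6+6·1=30≤40, 6·6+1·1=37≤39, objective 61.
No feasible integer point exceeds 68.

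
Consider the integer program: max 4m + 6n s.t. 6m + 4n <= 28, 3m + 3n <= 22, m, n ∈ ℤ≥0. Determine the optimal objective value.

42

(m,n)=(0,7): 6·0+4·7=28≤28, 3·0+3·7=21≤22, objective 42.
(m,n)=(0,6): 6·0+4·6=24≤28, 3·0+3·6=18≤22, objective 36.
The best lattice point is (0,7), giving 42.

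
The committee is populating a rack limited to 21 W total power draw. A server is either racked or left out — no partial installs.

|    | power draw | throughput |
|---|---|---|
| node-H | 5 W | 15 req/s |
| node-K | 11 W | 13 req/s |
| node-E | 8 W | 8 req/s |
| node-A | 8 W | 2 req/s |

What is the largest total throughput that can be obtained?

node-H + node-E: power draw 5 + 8 = 13 ≤ 21, throughput 15 + 8 = 23.
node-H + node-E + node-A: power draw 5 + 8 + 8 = 21 ≤ 21, throughput 15 + 8 + 2 = 25.
node-H + node-K: power draw 5 + 11 = 16 ≤ 21, throughput 15 + 13 = 28.
Best is node-H and node-K with total throughput 28.

28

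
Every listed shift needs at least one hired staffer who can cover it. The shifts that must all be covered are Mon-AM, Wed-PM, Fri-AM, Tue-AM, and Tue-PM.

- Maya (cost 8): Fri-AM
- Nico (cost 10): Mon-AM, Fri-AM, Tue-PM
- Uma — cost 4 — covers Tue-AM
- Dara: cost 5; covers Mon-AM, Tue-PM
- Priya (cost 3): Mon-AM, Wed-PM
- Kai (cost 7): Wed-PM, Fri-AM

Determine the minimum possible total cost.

The greedy cost-per-new-shift heuristic would pick Priya, Uma, and Nico for 17, but a cheaper cover exists.
Choose Uma, Dara, and Kai: together they cover Mon-AM, Wed-PM, Fri-AM, Tue-AM, Tue-PM — every shift.
Total cost: 4 + 5 + 7 = 16.
No cover costs less than 16.

16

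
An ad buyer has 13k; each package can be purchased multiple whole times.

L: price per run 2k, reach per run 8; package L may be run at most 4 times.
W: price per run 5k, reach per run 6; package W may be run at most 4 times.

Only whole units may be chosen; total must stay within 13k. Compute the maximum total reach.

4×L and 1×W: price 13 ≤ 13, reach 4·8 + 1·6 = 38.
4×L: price 8 ≤ 13, reach 4·8 = 32.
Best is 38.

38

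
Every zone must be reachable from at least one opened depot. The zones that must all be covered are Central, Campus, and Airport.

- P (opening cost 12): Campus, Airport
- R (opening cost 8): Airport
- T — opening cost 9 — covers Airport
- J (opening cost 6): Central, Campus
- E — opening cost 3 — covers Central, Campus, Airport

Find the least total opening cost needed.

E alone covers Central, Campus, Airport — every zone.
Total opening cost: 3.
No cover costs less than 3.

3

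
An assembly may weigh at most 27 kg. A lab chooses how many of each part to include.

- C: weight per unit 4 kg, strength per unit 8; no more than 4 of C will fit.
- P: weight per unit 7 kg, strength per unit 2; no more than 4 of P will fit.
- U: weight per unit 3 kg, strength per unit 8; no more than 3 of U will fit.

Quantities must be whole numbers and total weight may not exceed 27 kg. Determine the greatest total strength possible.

4×C and 3×U: weight 25 ≤ 27, strength 4·8 + 3·8 = 56.
3×C and 3×U: weight 21 ≤ 27, strength 3·8 + 3·8 = 48.
Best is 56.

56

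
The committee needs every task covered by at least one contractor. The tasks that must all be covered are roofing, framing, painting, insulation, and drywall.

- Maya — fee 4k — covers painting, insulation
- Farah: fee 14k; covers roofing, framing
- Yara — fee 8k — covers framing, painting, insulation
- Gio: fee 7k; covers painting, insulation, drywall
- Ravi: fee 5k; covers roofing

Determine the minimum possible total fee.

20

The greedy cost-per-new-task heuristic would pick Maya, Ravi, Gio, and Yara for 24, but a cheaper cover exists.
Choose Yara, Gio, and Ravi: together they cover roofing, framing, painting, insulation, drywall — every task.
Total fee: 8 + 7 + 5 = 20.
No cover costs less than 20.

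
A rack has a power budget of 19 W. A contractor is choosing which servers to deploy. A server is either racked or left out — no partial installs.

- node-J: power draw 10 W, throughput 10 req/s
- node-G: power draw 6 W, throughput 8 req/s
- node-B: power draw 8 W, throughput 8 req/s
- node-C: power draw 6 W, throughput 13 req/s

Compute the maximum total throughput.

23

Take node-J and node-C: power draw 10 + 6 = 16 ≤ 19, throughput 10 + 13 = 23.
No other feasible combination does better.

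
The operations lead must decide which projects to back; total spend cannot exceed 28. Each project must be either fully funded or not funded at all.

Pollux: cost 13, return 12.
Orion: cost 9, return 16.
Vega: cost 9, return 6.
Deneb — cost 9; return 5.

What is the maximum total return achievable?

28

Treat it as a binary knapsack problem.
Allowing fractional choices, the relaxed optimum would be about 32.0, but projects are indivisible.
Orion + Vega + Deneb: cost 9 + 9 + 9 = 27 ≤ 28, return 16 + 6 + 5 = 27.
Pollux + Orion: cost 13 + 9 = 22 ≤ 28, return 12 + 16 = 28.
Best is Pollux and Orion with total return 28.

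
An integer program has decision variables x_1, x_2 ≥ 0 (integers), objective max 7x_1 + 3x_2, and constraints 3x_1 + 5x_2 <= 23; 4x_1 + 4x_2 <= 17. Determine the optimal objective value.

28

The continuous relaxation peaks at (4.25, 0) with value 29.75; rounding to a feasible lattice point costs some objective.
(x_1,x_2)=(4,0): 3·4+5·0=12≤23, 4·4+4·0=16≤17, objective 28.
(x_1,x_2)=(3,1): 3·3+5·1=14≤23, 4·3+4·1=16≤17, objective 24.
(x_1,x_2)=(3,0): 3·3+5·0=9≤23, 4·3+4·0=12≤17, objective 21.
No feasible integer point exceeds 28.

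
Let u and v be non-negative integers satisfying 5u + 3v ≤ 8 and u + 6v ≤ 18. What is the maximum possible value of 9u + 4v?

The continuous relaxation peaks at (1.6, 0) with value 14.40; rounding to a feasible lattice point costs some objective.
(u,v)=(1,1): 5·1+3·1=8≤8, 1·1+6·1=7≤18, objective 13.
(u,v)=(1,0): 5·1+3·0=5≤8, 1·1+6·0=1≤18, objective 9.
Maximum is 13 at (u,v)=(1,1).

13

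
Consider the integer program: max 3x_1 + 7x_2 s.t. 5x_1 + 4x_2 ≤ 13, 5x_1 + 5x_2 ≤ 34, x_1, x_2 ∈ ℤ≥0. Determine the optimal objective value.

21

Relaxing integrality, the LP optimum is 22.75 at (x_1,x_2) = (0, 3.25), which is not an integer point.
(x_1,x_2)=(0,3): 5·0+4·3=12≤13, 5·0+5·3=15≤34, objective 21.
(x_1,x_2)=(1,2): 5·1+4·2=13≤13, 5·1+5·2=15≤34, objective 17.
(x_1,x_2)=(0,2): 5·0+4·2=8≤13, 5·0+5·2=10≤34, objective 14.
Maximum is 21 at (x_1,x_2)=(0,3).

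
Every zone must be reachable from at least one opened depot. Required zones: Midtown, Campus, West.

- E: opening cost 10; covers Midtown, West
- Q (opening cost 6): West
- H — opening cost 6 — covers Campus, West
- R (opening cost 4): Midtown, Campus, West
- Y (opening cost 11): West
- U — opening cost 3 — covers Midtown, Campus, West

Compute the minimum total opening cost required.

U alone covers Midtown, Campus, West — every zone.
Total opening cost: 3.

3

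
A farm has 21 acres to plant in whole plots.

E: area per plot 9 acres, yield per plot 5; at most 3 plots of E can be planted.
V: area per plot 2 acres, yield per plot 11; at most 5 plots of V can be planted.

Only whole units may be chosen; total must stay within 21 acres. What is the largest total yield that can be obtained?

This is a bounded integer knapsack.
V has the best ratio (11/2); taking only V gives at most 5×11 = 55 (stopped by the supply cap of 5).
Mixing does better — 1×E and 5×V: area 19 ≤ 21, yield 1·5 + 5·11 = 60.

60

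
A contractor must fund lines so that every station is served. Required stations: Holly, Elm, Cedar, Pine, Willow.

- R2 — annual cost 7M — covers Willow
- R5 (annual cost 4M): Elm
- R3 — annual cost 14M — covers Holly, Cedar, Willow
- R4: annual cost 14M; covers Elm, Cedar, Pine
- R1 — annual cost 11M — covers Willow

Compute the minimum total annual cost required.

28

This is a weighted set-cover instance.
The greedy cost-per-new-station heuristic would pick R5, R3, and R4 for 32, but a cheaper cover exists.
Choose R3 and R4: together they cover Holly, Elm, Cedar, Pine, Willow — every station.
Total annual cost: 14 + 14 = 28.
No cover costs less than 28.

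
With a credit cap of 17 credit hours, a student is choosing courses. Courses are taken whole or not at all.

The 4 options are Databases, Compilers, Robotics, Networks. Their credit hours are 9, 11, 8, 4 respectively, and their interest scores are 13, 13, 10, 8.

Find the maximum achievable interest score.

23

Databases + Networks: credit hours 9 + 4 = 13 ≤ 17, interest score 13 + 8 = 21.
Compilers + Networks: credit hours 11 + 4 = 15 ≤ 17, interest score 13 + 8 = 21.
Databases + Robotics: credit hours 9 + 8 = 17 ≤ 17, interest score 13 + 10 = 23.
Best is Databases and Robotics with total interest score 23.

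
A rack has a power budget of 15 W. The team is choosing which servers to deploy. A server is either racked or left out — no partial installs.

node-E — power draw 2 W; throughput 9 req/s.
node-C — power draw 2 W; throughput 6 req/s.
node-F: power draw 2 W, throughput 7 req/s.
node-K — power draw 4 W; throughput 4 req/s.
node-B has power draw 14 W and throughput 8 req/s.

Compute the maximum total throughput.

Treat it as a binary knapsack problem.
Allowing fractional choices, the relaxed optimum would be about 28.9, but servers are indivisible.
node-E + node-C + node-F + node-K: power draw 2 + 2 + 2 + 4 = 10 ≤ 15, throughput 9 + 6 + 7 + 4 = 26.
node-E + node-F + node-K: power draw 2 + 2 + 4 = 8 ≤ 15, throughput 9 + 7 + 4 = 20.
node-E + node-C + node-F: power draw 2 + 2 + 2 = 6 ≤ 15, throughput 9 + 6 + 7 = 22.
Best is node-E, node-C, node-F, and node-K with total throughput 26.

26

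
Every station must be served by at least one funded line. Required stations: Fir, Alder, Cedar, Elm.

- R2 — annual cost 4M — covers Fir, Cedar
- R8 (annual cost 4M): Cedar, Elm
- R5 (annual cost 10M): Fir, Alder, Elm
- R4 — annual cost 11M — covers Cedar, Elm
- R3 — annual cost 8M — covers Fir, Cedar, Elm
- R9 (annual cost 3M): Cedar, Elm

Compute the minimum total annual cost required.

The greedy cost-per-new-station heuristic would pick R9, R2, and R5 for 17, but a cheaper cover exists.
Choose R5 and R9: together they cover Fir, Alder, Cedar, Elm — every station.
Total annual cost: 10 + 3 = 13.
No cover costs less than 13.

13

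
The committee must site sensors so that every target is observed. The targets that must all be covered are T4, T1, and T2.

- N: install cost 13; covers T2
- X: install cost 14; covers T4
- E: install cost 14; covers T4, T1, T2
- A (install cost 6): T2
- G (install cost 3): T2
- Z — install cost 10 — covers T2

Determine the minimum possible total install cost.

The greedy cost-per-new-target heuristic would pick G and E for 17, but a cheaper cover exists.
E alone covers T4, T1, T2 — every target.
Total install cost: 14.
No cover costs less than 14.

14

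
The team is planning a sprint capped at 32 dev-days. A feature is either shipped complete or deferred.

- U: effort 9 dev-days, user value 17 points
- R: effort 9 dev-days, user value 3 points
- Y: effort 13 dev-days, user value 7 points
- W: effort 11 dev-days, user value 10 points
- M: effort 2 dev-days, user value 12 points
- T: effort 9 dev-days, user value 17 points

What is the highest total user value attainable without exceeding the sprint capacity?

Allowing fractional choices, the relaxed optimum would be about 56.5, but features are indivisible.
U + W + M + T: effort 9 + 11 + 2 + 9 = 31 ≤ 32, user value 17 + 10 + 12 + 17 = 56.
U + R + M + T: effort 9 + 9 + 2 + 9 = 29 ≤ 32, user value 17 + 3 + 12 + 17 = 49.
U + M + T: effort 9 + 2 + 9 = 20 ≤ 32, user value 17 + 12 + 17 = 46.
Best is U, W, M, and T with total user value 56.

56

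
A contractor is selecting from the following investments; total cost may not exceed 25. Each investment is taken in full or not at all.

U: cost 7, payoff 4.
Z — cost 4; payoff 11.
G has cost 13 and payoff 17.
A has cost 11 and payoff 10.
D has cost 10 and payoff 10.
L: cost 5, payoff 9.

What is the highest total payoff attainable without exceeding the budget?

This is an integer program with binary decision variables.
U + Z + G: cost 7 + 4 + 13 = 24 ≤ 25, payoff 4 + 11 + 17 = 32.
Z + G + L: cost 4 + 13 + 5 = 22 ≤ 25, payoff 11 + 17 + 9 = 37.
Z + A + D: cost 4 + 11 + 10 = 25 ≤ 25, payoff 11 + 10 + 10 = 31.
Best is Z, G, and L with total payoff 37.

37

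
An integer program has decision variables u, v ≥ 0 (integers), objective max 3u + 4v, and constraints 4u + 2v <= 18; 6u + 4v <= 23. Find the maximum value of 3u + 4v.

20

The continuous relaxation peaks at (0, 5.75) with value 23.00; rounding to a feasible lattice point costs some objective.
(u,v)=(0,5): 4·0+2·5=10≤18, 6·0+4·5=20≤23, objective 20.
(u,v)=(1,4): 4·1+2·4=12≤18, 6·1+4·4=22≤23, objective 19.
(u,v)=(0,4): 4·0+2·4=8≤18, 6·0+4·4=16≤23, objective 16.
The best lattice point is (0,5), giving 20.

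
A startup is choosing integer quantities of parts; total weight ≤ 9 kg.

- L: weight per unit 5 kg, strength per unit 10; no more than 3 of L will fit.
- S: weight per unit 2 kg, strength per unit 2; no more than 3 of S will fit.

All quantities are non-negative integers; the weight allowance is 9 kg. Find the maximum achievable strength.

14

1×L and 1×S: weight 7 ≤ 9, strength 1·10 + 1·2 = 12.
1×L and 2×S: weight 9 ≤ 9, strength 1·10 + 2·2 = 14.
Best is 14.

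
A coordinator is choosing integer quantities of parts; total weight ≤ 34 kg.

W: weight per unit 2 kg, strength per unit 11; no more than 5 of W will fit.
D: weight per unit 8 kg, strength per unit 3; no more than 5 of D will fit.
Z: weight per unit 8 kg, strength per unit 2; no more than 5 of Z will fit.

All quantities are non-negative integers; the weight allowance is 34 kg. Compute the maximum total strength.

5×W, 2×D, and 1×Z: weight 34 ≤ 34, strength 5·11 + 2·3 + 1·2 = 63.
5×W and 3×D: weight 34 ≤ 34, strength 5·11 + 3·3 = 64.
Best is 64.

64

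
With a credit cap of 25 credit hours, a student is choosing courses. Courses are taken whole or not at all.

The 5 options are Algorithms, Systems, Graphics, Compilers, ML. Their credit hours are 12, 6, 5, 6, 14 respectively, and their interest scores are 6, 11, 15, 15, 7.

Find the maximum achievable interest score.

Systems + Graphics + Compilers: credit hours 6 + 5 + 6 = 17 ≤ 25, interest score 11 + 15 + 15 = 41.
Graphics + Compilers + ML: credit hours 5 + 6 + 14 = 25 ≤ 25, interest score 15 + 15 + 7 = 37.
Algorithms + Graphics + Compilers: credit hours 12 + 5 + 6 = 23 ≤ 25, interest score 6 + 15 + 15 = 36.
Best is Systems, Graphics, and Compilers with total interest score 41.

41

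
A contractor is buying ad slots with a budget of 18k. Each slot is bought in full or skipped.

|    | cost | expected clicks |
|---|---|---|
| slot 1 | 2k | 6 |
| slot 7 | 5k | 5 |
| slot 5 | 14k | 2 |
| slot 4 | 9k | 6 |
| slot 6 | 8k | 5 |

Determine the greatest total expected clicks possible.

Treat it as a binary knapsack problem.
Allowing fractional choices, the relaxed optimum would be about 18.2, but ad slots are indivisible.
slot 1 + slot 7 + slot 4: cost 2 + 5 + 9 = 16 ≤ 18, expected clicks 6 + 5 + 6 = 17.
slot 1 + slot 7 + slot 6: cost 2 + 5 + 8 = 15 ≤ 18, expected clicks 6 + 5 + 5 = 16.
slot 1 + slot 4: cost 2 + 9 = 11 ≤ 18, expected clicks 6 + 6 = 12.
Best is slot 1, slot 7, and slot 4 with total expected clicks 17.

17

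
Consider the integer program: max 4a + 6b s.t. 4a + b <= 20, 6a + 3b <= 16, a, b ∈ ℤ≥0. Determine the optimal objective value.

(a,b)=(0,5): 4·0+1·5=5≤20, 6·0+3·5=15≤16, objective 30.
(a,b)=(0,4): 4·0+1·4=4≤20, 6·0+3·4=12≤16, objective 24.
The best lattice point is (0,5), giving 30.

30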